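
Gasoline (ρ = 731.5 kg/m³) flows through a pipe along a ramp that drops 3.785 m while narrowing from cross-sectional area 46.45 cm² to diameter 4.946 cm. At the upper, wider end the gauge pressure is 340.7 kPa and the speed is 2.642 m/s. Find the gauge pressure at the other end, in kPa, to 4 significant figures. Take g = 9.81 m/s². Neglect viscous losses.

Mass conservation (A₁v₁ = A₂v₂) gives v₂ = 2.642 × 46.45/19.21 = 6.387 m/s.
Applying Bernoulli between the two ends and solving for P₂: P₂ = P₁ + ½ρ(v₁² − v₂²) − ρgΔh.
P₂ = 340700 + ½·731.5·(2.642² − 6.387²) − 731.5·9.81·(−3.785) = 340700 + (-12370) − (-27160) = 355500 Pa.

355.5 kPa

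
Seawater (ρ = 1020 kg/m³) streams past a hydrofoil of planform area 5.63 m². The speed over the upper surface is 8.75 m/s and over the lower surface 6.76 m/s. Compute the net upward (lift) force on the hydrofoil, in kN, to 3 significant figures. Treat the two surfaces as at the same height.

The faster flow above has the lower pressure; Bernoulli (same height) gives ΔP = ½ρ(v_up² − v_low²).
ΔP = ½·1020·(8.75² − 6.76²) = 15700 Pa.
Lift = ΔP · A = 15700 × 5.63 = 88600 N.

88.6 kN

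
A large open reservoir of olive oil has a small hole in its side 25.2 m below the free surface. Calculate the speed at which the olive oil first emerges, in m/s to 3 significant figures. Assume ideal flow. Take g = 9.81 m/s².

Bernoulli from surface to hole (P equal, v_surface ≈ 0): v = √(2gh) = √(2×9.81×25.2) = 22.2 m/s.

22.2 m/s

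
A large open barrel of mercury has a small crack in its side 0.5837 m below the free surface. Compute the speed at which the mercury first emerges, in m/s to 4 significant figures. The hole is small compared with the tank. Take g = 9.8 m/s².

3.382 m/s

The surface is effectively still and both ends are open, so ½v² = gh and v = √(2·9.8·0.5837) = 3.382 m/s.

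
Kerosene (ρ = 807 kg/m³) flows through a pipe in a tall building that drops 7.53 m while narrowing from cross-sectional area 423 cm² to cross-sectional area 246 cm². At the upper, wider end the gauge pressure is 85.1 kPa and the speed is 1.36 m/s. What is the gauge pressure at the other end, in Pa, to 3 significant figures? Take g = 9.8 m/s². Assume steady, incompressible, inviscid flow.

143000 Pa

The volume flow rate is constant, so v₂ = (A₁/A₂)v₁ = (423/246)·1.36 = 2.34 m/s.
Bernoulli: P₁ + ½ρv₁² + ρg h₁ = P₂ + ½ρv₂² + ρg h₂, so P₂ = P₁ + ½ρ(v₁² − v₂²) − ρg(h₂ − h₁).
P₂ = 85100 + ½·807·(1.36² − 2.34²) − 807·9.8·(−7.53) = 85100 + (-1460) − (-59600) = 143000 Pa.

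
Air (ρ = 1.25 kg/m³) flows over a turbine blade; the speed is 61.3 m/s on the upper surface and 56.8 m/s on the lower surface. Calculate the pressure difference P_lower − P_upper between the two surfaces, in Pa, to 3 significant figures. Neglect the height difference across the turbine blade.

With negligible Δh, P + ½ρv² is constant, so P_low − P_up = ½ρ(v_up² − v_low²).
ΔP = ½·1.25·(61.3² − 56.8²) = 332 Pa.

ΔP ≈ 332 Pa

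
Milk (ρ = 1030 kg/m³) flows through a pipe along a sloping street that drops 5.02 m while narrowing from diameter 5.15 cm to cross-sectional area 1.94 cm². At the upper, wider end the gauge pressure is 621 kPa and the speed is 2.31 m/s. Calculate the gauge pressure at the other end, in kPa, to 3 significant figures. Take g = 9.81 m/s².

P₂ = 358 kPa

By continuity, v₂ = v₁·A₁/A₂ = 2.31·(20.8/1.94) = 24.8 m/s.
Applying Bernoulli between the two ends and solving for P₂: P₂ = P₁ + ½ρ(v₁² − v₂²) − ρgΔh.
P₂ = 621000 + ½·1030·(2.31² − 24.8²) − 1030·9.81·(−5.02) = 621000 + (-314000) − (-50700) = 358000 Pa.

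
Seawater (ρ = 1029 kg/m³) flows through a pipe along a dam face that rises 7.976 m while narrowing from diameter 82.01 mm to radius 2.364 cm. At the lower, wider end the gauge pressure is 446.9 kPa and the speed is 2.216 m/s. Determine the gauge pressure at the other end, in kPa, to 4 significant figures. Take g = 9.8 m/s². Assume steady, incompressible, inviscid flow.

By continuity, v₂ = v₁·A₁/A₂ = 2.216·(52.82/17.56) = 6.667 m/s.
Energy conservation along the streamline gives P₂ = P₁ − ½ρ(v₂² − v₁²) − ρg(h₂ − h₁).
P₂ = 446900 + ½·1029·(2.216² − 6.667²) − 1029·9.8·(+7.976) = 446900 + (-20340) − (80430) = 346100 Pa.

346.1 kPa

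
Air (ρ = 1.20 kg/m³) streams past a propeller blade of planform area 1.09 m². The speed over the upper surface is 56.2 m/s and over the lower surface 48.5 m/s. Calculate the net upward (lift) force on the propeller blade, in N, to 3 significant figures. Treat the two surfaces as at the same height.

With equal heights on the two surfaces, Bernoulli gives P_lower − P_upper = ½ρ(v_upper² − v_lower²).
ΔP = ½·1.20·(56.2² − 48.5²) = 484 Pa.
Lift = ΔP · A = 484 × 1.09 = 527 N.

F ≈ 527 N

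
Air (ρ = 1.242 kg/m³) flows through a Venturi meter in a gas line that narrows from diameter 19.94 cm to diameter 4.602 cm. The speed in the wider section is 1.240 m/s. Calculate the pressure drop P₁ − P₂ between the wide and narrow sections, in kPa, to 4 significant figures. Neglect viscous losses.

Continuity gives A₁v₁ = A₂v₂, so v₂ = (312.3 cm²)/(16.63 cm²) × 1.240 m/s = 23.28 m/s.
With no height change, Bernoulli's equation is P₁ + ½ρv₁² = P₂ + ½ρv₂².
P₁ − P₂ = ½·1.242·(23.28² − 1.240²) = ½·1.242·540.4 = 335.6 Pa.

ΔP = 0.3356 kPa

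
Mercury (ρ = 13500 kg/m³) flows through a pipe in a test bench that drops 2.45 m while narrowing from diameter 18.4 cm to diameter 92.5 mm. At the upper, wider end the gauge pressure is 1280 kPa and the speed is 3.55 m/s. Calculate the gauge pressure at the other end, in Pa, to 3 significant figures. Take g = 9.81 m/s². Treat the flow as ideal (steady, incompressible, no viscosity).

The volume flow rate is constant, so v₂ = (A₁/A₂)v₁ = (266/67.2)·3.55 = 14.0 m/s.
Applying Bernoulli between the two ends and solving for P₂: P₂ = P₁ + ½ρ(v₁² − v₂²) − ρgΔh.
P₂ = 1280000 + ½·13500·(3.55² − 14.0²) − 13500·9.81·(−2.45) = 1280000 + (-1250000) − (-324000) = 358000 Pa.

358000 Pa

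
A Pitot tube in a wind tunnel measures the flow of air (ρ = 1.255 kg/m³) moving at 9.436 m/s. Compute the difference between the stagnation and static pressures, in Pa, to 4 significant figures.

ΔP ≈ 55.87 Pa

At the stagnation point the flow is brought to rest, so Bernoulli gives P_stag − P_static = ½ρv².
ΔP = ½·1.255·9.436² = 55.87 Pa.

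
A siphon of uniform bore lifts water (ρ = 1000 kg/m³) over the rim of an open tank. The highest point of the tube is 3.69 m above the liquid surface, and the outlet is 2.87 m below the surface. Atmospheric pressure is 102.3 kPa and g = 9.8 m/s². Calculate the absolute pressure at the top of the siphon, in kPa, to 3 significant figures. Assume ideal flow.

P_top ≈ 38.0 kPa

Bernoulli surface→outlet gives ½v² = g·h_out, so v = √(2·9.8·2.87) = 7.50 m/s.
With constant cross-section the crest speed equals v; applying Bernoulli from the surface up to the crest, P_top = P_atm − ½ρv² − ρg·h_top.
P_top = 102300 − ½·1000·7.50² − 1000·9.8·3.69 = 38000 Pa.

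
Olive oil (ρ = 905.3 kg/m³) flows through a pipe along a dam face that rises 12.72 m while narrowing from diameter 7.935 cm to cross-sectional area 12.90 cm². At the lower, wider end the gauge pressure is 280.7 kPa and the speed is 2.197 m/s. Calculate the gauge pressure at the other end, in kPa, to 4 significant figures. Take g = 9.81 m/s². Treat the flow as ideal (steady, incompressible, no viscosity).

137.8 kPa

Mass conservation (A₁v₁ = A₂v₂) gives v₂ = 2.197 × 49.45/12.90 = 8.422 m/s.
Energy conservation along the streamline gives P₂ = P₁ − ½ρ(v₂² − v₁²) − ρg(h₂ − h₁).
P₂ = 280700 + ½·905.3·(2.197² − 8.422²) − 905.3·9.81·(+12.72) = 280700 + (-29920) − (113000) = 137800 Pa.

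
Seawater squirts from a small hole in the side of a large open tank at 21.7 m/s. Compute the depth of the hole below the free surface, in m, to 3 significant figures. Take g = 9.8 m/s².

Torricelli: v = √(2gh), so h = v²/(2g).
h = 21.7²/(2·9.8) = 471/19.60 = 24.0 m.

h = 24.0 m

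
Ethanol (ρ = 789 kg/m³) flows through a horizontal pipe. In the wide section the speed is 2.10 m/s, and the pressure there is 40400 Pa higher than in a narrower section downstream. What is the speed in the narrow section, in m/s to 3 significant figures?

v₂ ≈ 10.3 m/s

Horizontal Bernoulli: P₁ + ½ρv₁² = P₂ + ½ρv₂², so v₂² = v₁² + 2(P₁ − P₂)/ρ.
v₂ = √(2.10² + 2·40400/789) = √(4.41 + 102) = 10.3 m/s.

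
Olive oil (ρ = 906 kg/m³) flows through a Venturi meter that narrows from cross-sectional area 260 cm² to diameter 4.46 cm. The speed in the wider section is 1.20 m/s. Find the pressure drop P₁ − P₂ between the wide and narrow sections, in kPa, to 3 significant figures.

Continuity gives A₁v₁ = A₂v₂, so v₂ = (260 cm²)/(15.6 cm²) × 1.20 m/s = 20.0 m/s.
Bernoulli (h₁ = h₂): P₁ − P₂ = ½ρ(v₂² − v₁²).
P₁ − P₂ = ½·906·(20.0² − 1.20²) = ½·906·397 = 180000 Pa.

ΔP = 180 kPa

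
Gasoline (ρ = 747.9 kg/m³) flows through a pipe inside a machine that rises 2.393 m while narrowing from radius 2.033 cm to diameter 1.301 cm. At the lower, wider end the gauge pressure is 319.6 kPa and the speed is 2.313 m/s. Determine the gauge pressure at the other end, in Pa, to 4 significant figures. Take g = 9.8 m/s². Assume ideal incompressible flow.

By continuity, v₂ = v₁·A₁/A₂ = 2.313·(12.98/1.329) = 22.59 m/s.
Energy conservation along the streamline gives P₂ = P₁ − ½ρ(v₂² − v₁²) − ρg(h₂ − h₁).
P₂ = 319600 + ½·747.9·(2.313² − 22.59²) − 747.9·9.8·(+2.393) = 319600 + (-188900) − (17540) = 113200 Pa.

P₂ = 113200 Pa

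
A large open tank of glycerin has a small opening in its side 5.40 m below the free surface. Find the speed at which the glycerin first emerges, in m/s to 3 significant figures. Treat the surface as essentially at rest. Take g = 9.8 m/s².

With the surface at rest and both surface and jet at atmospheric pressure, Bernoulli gives ρg h = ½ρv², so v = √(2gh) = √(2·9.8·5.40) = 10.3 m/s.

10.3 m/s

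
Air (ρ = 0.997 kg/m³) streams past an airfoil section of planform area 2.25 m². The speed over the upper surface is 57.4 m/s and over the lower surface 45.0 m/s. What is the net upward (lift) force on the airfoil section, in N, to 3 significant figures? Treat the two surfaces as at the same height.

From P + ½ρv² = const at equal height, P_low − P_up = ½ρ(v_up² − v_low²).
ΔP = ½·0.997·(57.4² − 45.0²) = 633 Pa.
Lift = ΔP · A = 633 × 2.25 = 1420 N.

1420 N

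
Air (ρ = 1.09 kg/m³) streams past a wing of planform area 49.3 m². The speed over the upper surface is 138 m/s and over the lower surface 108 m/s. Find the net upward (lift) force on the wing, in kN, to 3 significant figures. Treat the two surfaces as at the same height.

From P + ½ρv² = const at equal height, P_low − P_up = ½ρ(v_up² − v_low²).
ΔP = ½·1.09·(138² − 108²) = 4020 Pa.
Lift = ΔP · A = 4020 × 49.3 = 198000 N.

F ≈ 198 kN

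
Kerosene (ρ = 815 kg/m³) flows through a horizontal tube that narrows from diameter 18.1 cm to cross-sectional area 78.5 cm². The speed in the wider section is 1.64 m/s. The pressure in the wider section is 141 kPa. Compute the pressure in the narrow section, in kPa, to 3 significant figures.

P₂ ≈ 130 kPa

By continuity, v₂ = v₁·A₁/A₂ = 1.64·(257/78.5) = 5.38 m/s.
Bernoulli (h₁ = h₂): P₁ − P₂ = ½ρ(v₂² − v₁²).
P₂ = P₁ − ½ρ(v₂² − v₁²) = 141000 − ½·815·(5.38² − 1.64²) = 141000 − 10700 = 130000 Pa.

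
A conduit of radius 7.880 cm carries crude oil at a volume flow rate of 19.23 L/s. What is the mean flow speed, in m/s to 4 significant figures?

0.9858 m/s

Q = 19.23 L/s = 0.01923 m³/s.
v = Q/A = 0.01923 / 0.01951 = 0.9858 m/s.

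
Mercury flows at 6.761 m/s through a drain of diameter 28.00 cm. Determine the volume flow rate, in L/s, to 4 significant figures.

Q = A·v = 0.06158 m² × 6.761 m/s = 0.4163 m³/s.
Converting: 0.4163 m³/s × 1000 = 416.3 L/s.

Q = 416.3 L/s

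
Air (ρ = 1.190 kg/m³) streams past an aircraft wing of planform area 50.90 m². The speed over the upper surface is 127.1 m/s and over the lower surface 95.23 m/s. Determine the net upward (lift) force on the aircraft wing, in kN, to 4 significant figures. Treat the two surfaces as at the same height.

F = 214.6 kN

With equal heights on the two surfaces, Bernoulli gives P_lower − P_upper = ½ρ(v_upper² − v_lower²).
ΔP = ½·1.190·(127.1² − 95.23²) = 4216 Pa.
Lift = ΔP · A = 4216 × 50.90 = 214600 N.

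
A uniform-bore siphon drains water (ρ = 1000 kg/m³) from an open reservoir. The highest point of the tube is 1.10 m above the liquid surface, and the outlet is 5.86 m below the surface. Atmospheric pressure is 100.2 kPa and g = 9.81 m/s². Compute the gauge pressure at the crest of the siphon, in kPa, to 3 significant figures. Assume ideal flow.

Bernoulli surface→outlet gives ½v² = g·h_out, so v = √(2·9.81·5.86) = 10.7 m/s.
Continuity keeps v the same throughout the tube; from surface to crest, P_atm + 0 = P_top + ½ρv² + ρg·h_top.
P_top = 100200 − ½·1000·10.7² − 1000·9.81·1.10 = 31900 Pa. So P_gauge = P_top − P_atm = -68300 Pa.

P_gauge ≈ -68.3 kPa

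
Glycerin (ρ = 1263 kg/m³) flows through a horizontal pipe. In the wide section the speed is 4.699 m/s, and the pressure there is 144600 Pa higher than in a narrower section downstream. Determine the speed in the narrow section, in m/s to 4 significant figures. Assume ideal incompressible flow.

15.84 m/s

Horizontal Bernoulli: P₁ + ½ρv₁² = P₂ + ½ρv₂², so v₂² = v₁² + 2(P₁ − P₂)/ρ.
v₂ = √(4.699² + 2·144600/1263) = √(22.08 + 229.0) = 15.84 m/s.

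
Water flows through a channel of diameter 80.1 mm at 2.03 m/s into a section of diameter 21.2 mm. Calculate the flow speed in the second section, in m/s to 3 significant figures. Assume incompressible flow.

v₂ = 29.0 m/s

By continuity, v₂ = v₁·A₁/A₂ = 2.03·(50.4/3.53) = 29.0 m/s.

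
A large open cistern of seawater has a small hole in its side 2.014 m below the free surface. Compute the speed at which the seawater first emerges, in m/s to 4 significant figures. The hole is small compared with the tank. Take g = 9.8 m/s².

6.283 m/s

Torricelli's result v = √(2gh) gives v = √(2·9.8·2.014) = 6.283 m/s.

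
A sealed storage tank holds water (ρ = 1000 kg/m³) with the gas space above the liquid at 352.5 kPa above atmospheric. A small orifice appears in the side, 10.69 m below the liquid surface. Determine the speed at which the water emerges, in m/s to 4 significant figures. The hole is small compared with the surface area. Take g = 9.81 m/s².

v ≈ 30.24 m/s

Take point 1 at the surface (v₁ ≈ 0) and point 2 at the hole (at atmospheric pressure). Bernoulli: P₁ + ρg h = P_atm + ½ρv₂².
With P₁ − P_atm = 352500 Pa, v₂ = √(2gh + 2ΔP/ρ) = √(2·9.81·10.69 + 2·352500/1000) = 30.24 m/s.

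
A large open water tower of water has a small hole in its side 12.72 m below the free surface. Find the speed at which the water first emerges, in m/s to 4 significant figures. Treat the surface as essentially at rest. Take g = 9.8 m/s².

15.79 m/s

With the surface at rest and both surface and jet at atmospheric pressure, Bernoulli gives ρg h = ½ρv², so v = √(2gh) = √(2·9.8·12.72) = 15.79 m/s.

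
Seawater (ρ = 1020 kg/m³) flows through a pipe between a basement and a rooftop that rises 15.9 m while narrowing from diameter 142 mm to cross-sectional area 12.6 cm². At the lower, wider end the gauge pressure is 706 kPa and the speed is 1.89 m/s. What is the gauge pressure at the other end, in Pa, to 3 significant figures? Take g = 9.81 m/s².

Continuity gives A₁v₁ = A₂v₂, so v₂ = (158 cm²)/(12.6 cm²) × 1.89 m/s = 23.8 m/s.
Bernoulli: P₁ + ½ρv₁² + ρg h₁ = P₂ + ½ρv₂² + ρg h₂, so P₂ = P₁ + ½ρ(v₁² − v₂²) − ρg(h₂ − h₁).
P₂ = 706000 + ½·1020·(1.89² − 23.8²) − 1020·9.81·(+15.9) = 706000 + (-286000) − (159000) = 261000 Pa.

P₂ ≈ 261000 Pa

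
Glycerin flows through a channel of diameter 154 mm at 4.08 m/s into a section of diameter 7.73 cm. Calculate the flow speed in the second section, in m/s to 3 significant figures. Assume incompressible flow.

16.2 m/s

The volume flow rate is constant, so v₂ = (A₁/A₂)v₁ = (186/46.9)·4.08 = 16.2 m/s.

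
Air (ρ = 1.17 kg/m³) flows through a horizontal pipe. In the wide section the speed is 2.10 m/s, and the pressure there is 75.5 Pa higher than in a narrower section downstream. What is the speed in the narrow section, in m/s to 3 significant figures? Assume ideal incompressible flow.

v₂ = 11.6 m/s

Along the level pipe P + ½ρv² is conserved, hence v₂² = v₁² + 2(P₁ − P₂)/ρ.
v₂ = √(2.10² + 2·75.5/1.17) = √(4.41 + 129) = 11.6 m/s.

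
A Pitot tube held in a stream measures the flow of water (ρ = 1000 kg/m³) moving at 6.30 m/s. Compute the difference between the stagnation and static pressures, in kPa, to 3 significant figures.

The dynamic pressure equals the rise in static pressure at the stagnation point: ΔP = ½ρv².
ΔP = ½·1000·6.30² = 19800 Pa.

ΔP ≈ 19.8 kPa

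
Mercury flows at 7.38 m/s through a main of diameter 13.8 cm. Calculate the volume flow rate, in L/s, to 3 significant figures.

Q = 110 L/s

Q = A·v = 0.0150 m² × 7.38 m/s = 0.110 m³/s.
Converting: 0.110 m³/s × 1000 = 110 L/s.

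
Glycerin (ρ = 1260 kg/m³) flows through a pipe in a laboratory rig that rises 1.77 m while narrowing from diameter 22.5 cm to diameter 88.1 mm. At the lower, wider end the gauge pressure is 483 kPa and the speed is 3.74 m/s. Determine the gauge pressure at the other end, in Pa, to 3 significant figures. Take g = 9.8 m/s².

P₂ ≈ 95100 Pa

Continuity gives A₁v₁ = A₂v₂, so v₂ = (398 cm²)/(61.0 cm²) × 3.74 m/s = 24.4 m/s.
Energy conservation along the streamline gives P₂ = P₁ − ½ρ(v₂² − v₁²) − ρg(h₂ − h₁).
P₂ = 483000 + ½·1260·(3.74² − 24.4²) − 1260·9.8·(+1.77) = 483000 + (-366000) − (21900) = 95100 Pa.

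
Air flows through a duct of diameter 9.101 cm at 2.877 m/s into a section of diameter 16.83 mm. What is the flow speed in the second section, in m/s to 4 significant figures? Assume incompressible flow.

By continuity, v₂ = v₁·A₁/A₂ = 2.877·(65.05/2.225) = 84.13 m/s.

v₂ = 84.13 m/s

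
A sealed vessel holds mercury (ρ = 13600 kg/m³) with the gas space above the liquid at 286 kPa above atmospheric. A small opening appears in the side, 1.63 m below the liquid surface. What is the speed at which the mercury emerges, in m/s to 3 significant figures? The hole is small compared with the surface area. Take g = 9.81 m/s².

8.60 m/s

Take point 1 at the surface (v₁ ≈ 0) and point 2 at the hole (at atmospheric pressure). Bernoulli: P₁ + ρg h = P_atm + ½ρv₂².
With P₁ − P_atm = 286000 Pa, v₂ = √(2gh + 2ΔP/ρ) = √(2·9.81·1.63 + 2·286000/13600) = 8.60 m/s.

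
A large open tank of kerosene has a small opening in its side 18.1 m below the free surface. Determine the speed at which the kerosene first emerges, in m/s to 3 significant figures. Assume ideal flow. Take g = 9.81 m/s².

The surface is effectively still and both ends are open, so ½v² = gh and v = √(2·9.81·18.1) = 18.8 m/s.

v ≈ 18.8 m/s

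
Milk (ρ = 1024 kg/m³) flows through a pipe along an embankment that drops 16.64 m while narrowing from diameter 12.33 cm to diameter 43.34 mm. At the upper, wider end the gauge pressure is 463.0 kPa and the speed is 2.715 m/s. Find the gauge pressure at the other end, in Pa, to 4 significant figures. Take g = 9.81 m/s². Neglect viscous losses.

P₂ ≈ 386700 Pa

The volume flow rate is constant, so v₂ = (A₁/A₂)v₁ = (119.4/14.75)·2.715 = 21.97 m/s.
Bernoulli: P₁ + ½ρv₁² + ρg h₁ = P₂ + ½ρv₂² + ρg h₂, so P₂ = P₁ + ½ρ(v₁² − v₂²) − ρg(h₂ − h₁).
P₂ = 463000 + ½·1024·(2.715² − 21.97²) − 1024·9.81·(−16.64) = 463000 + (-243500) − (-167200) = 386700 Pa.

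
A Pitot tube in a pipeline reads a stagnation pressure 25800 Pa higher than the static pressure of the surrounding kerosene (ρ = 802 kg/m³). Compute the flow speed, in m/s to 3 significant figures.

8.02 m/s

The dynamic pressure equals the rise in static pressure at the stagnation point: ΔP = ½ρv².
v = √(2ΔP/ρ) = √(2·25800/802) = 8.02 m/s.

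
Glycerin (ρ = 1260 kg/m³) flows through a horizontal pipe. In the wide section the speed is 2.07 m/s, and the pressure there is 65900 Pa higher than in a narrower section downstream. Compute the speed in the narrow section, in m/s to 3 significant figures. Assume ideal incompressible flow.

10.4 m/s

Along the level pipe P + ½ρv² is conserved, hence v₂² = v₁² + 2(P₁ − P₂)/ρ.
v₂ = √(2.07² + 2·65900/1260) = √(4.28 + 105) = 10.4 m/s.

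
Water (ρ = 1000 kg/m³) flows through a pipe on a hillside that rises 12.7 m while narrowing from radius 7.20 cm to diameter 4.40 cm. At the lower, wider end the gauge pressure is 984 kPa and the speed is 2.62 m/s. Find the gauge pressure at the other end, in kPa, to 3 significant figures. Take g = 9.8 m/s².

P₂ ≈ 469 kPa

Mass conservation (A₁v₁ = A₂v₂) gives v₂ = 2.62 × 163/15.2 = 28.1 m/s.
Applying Bernoulli between the two ends and solving for P₂: P₂ = P₁ + ½ρ(v₁² − v₂²) − ρgΔh.
P₂ = 984000 + ½·1000·(2.62² − 28.1²) − 1000·9.8·(+12.7) = 984000 + (-390000) − (124000) = 469000 Pa.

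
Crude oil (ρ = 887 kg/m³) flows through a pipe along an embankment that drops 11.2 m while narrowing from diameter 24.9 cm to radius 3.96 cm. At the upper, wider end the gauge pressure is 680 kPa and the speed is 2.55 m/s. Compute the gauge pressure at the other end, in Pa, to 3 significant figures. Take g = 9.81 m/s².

P₂ = 499000 Pa

Mass conservation (A₁v₁ = A₂v₂) gives v₂ = 2.55 × 487/49.3 = 25.2 m/s.
Energy conservation along the streamline gives P₂ = P₁ − ½ρ(v₂² − v₁²) − ρg(h₂ − h₁).
P₂ = 680000 + ½·887·(2.55² − 25.2²) − 887·9.81·(−11.2) = 680000 + (-279000) − (-97500) = 499000 Pa.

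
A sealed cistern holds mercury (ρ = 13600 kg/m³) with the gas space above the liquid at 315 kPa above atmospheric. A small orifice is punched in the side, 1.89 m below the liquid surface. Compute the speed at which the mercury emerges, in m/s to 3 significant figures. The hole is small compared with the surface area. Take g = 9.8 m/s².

Take point 1 at the surface (v₁ ≈ 0) and point 2 at the hole (at atmospheric pressure). Bernoulli: P₁ + ρg h = P_atm + ½ρv₂².
With P₁ − P_atm = 315000 Pa, v₂ = √(2gh + 2ΔP/ρ) = √(2·9.8·1.89 + 2·315000/13600) = 9.13 m/s.

9.13 m/s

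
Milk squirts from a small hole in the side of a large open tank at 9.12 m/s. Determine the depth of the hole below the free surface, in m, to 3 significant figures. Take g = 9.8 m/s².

Inverting v = √(2gh) gives h = v² / 2g.
h = 9.12²/(2·9.8) = 83.2/19.60 = 4.24 m.

h ≈ 4.24 m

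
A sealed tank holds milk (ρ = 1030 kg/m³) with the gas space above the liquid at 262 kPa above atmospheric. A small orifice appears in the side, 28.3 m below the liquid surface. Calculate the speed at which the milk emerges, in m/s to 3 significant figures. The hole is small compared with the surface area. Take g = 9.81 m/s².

Take point 1 at the surface (v₁ ≈ 0) and point 2 at the hole (at atmospheric pressure). Bernoulli: P₁ + ρg h = P_atm + ½ρv₂².
With P₁ − P_atm = 262000 Pa, v₂ = √(2gh + 2ΔP/ρ) = √(2·9.81·28.3 + 2·262000/1030) = 32.6 m/s.

v ≈ 32.6 m/s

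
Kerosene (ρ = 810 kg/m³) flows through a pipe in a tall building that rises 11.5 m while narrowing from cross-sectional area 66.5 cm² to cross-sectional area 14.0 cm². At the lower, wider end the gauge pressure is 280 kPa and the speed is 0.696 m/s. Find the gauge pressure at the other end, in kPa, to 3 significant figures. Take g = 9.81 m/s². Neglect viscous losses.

By continuity, v₂ = v₁·A₁/A₂ = 0.696·(66.5/14.0) = 3.31 m/s.
Applying Bernoulli between the two ends and solving for P₂: P₂ = P₁ + ½ρ(v₁² − v₂²) − ρgΔh.
P₂ = 280000 + ½·810·(0.696² − 3.31²) − 810·9.81·(+11.5) = 280000 + (-4230) − (91400) = 184000 Pa.

P₂ ≈ 184 kPa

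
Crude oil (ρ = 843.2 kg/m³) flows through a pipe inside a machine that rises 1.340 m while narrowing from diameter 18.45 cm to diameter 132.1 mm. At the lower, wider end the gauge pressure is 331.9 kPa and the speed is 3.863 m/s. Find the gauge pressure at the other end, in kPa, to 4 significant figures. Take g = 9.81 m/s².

P₂ = 303.2 kPa

The volume flow rate is constant, so v₂ = (A₁/A₂)v₁ = (267.4/137.1)·3.863 = 7.535 m/s.
Applying Bernoulli between the two ends and solving for P₂: P₂ = P₁ + ½ρ(v₁² − v₂²) − ρgΔh.
P₂ = 331900 + ½·843.2·(3.863² − 7.535²) − 843.2·9.81·(+1.340) = 331900 + (-17650) − (11080) = 303200 Pa.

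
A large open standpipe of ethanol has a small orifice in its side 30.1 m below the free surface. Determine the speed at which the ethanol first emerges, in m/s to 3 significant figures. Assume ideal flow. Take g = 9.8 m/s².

Bernoulli from surface to hole (P equal, v_surface ≈ 0): v = √(2gh) = √(2×9.8×30.1) = 24.3 m/s.

v ≈ 24.3 m/s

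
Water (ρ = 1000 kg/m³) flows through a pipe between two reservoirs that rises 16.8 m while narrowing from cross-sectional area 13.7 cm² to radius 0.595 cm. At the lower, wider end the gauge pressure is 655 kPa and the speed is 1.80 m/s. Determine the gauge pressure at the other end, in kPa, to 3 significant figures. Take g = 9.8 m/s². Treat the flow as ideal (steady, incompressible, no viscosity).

By continuity, v₂ = v₁·A₁/A₂ = 1.80·(13.7/1.11) = 22.2 m/s.
Applying Bernoulli between the two ends and solving for P₂: P₂ = P₁ + ½ρ(v₁² − v₂²) − ρgΔh.
P₂ = 655000 + ½·1000·(1.80² − 22.2²) − 1000·9.8·(+16.8) = 655000 + (-244000) − (165000) = 246000 Pa.

246 kPa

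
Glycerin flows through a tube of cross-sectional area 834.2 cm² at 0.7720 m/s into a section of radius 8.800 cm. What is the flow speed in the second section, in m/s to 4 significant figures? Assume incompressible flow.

v₂ ≈ 2.647 m/s

By continuity, v₂ = v₁·A₁/A₂ = 0.7720·(834.2/243.3) = 2.647 m/s.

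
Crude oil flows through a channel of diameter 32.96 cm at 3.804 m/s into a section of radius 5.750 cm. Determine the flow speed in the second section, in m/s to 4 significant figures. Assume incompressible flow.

Mass conservation (A₁v₁ = A₂v₂) gives v₂ = 3.804 × 853.2/103.9 = 31.25 m/s.

v₂ ≈ 31.25 m/s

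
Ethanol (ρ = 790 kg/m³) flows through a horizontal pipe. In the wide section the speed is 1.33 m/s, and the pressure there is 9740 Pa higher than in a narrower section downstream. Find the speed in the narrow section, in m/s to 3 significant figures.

v₂ ≈ 5.14 m/s

With h₁ = h₂, rearranging Bernoulli gives v₂ = √(v₁² + 2ΔP/ρ).
v₂ = √(1.33² + 2·9740/790) = √(1.77 + 24.7) = 5.14 m/s.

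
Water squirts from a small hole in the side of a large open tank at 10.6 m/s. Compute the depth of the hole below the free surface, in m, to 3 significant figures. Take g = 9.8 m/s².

Inverting v = √(2gh) gives h = v² / 2g.
h = 10.6²/(2·9.8) = 112/19.60 = 5.73 m.

h = 5.73 m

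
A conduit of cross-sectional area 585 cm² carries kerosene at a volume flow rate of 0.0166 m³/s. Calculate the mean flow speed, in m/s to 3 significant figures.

Q = 0.0166 m³/s = 0.0166 m³/s.
v = Q/A = 0.0166 / 0.0585 = 0.284 m/s.

v ≈ 0.284 m/s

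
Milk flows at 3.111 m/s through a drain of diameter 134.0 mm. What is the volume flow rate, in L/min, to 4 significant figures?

Q ≈ 2632 L/min

Q = A·v = 0.01410 m² × 3.111 m/s = 0.04387 m³/s.
Converting: 0.04387 m³/s × 60000 = 2632 L/min.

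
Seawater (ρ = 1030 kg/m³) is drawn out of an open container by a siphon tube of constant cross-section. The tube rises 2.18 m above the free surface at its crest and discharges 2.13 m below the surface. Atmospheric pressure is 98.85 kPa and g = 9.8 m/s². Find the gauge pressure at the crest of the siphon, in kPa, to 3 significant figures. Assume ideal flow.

Bernoulli surface→outlet gives ½v² = g·h_out, so v = √(2·9.8·2.13) = 6.46 m/s.
Continuity keeps v the same throughout the tube; from surface to crest, P_atm + 0 = P_top + ½ρv² + ρg·h_top.
P_top = 98850 − ½·1030·6.46² − 1030·9.8·2.18 = 55300 Pa. So P_gauge = P_top − P_atm = -43500 Pa.

-43.5 kPa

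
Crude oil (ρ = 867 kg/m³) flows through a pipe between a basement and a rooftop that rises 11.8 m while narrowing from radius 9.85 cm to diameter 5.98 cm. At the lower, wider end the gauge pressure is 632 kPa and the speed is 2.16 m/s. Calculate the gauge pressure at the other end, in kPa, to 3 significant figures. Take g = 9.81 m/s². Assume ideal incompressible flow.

Continuity gives A₁v₁ = A₂v₂, so v₂ = (305 cm²)/(28.1 cm²) × 2.16 m/s = 23.4 m/s.
Energy conservation along the streamline gives P₂ = P₁ − ½ρ(v₂² − v₁²) − ρg(h₂ − h₁).
P₂ = 632000 + ½·867·(2.16² − 23.4²) − 867·9.81·(+11.8) = 632000 + (-236000) − (100000) = 295000 Pa.

P₂ ≈ 295 kPa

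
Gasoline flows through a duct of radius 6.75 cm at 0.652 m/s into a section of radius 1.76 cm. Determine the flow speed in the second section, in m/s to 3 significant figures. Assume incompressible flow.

Continuity gives A₁v₁ = A₂v₂, so v₂ = (143 cm²)/(9.73 cm²) × 0.652 m/s = 9.59 m/s.

v₂ ≈ 9.59 m/s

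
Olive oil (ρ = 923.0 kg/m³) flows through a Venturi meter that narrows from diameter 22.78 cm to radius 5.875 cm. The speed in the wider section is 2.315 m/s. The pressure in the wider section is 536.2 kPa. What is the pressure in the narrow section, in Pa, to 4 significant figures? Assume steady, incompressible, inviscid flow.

P₂ ≈ 503700 Pa

The volume flow rate is constant, so v₂ = (A₁/A₂)v₁ = (407.6/108.4)·2.315 = 8.701 m/s.
Bernoulli (h₁ = h₂): P₁ − P₂ = ½ρ(v₂² − v₁²).
P₂ = P₁ − ½ρ(v₂² − v₁²) = 536200 − ½·923.0·(8.701² − 2.315²) = 536200 − 32470 = 503700 Pa.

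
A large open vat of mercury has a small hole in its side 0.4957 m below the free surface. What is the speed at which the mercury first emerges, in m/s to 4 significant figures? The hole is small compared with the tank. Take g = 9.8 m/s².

v = 3.117 m/s

Bernoulli from surface to hole (P equal, v_surface ≈ 0): v = √(2gh) = √(2×9.8×0.4957) = 3.117 m/s.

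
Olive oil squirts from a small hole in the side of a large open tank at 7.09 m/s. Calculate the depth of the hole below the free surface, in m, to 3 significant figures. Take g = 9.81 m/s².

Torricelli: v = √(2gh), so h = v²/(2g).
h = 7.09²/(2·9.81) = 50.3/19.62 = 2.56 m.

h ≈ 2.56 m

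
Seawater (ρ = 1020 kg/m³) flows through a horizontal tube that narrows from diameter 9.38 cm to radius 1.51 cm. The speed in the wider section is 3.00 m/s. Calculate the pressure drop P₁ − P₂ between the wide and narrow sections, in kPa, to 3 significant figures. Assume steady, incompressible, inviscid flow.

ΔP = 423 kPa

The volume flow rate is constant, so v₂ = (A₁/A₂)v₁ = (69.1/7.16)·3.00 = 28.9 m/s.
With no height change, Bernoulli's equation is P₁ + ½ρv₁² = P₂ + ½ρv₂².
P₁ − P₂ = ½·1020·(28.9² − 3.00²) = ½·1020·829 = 423000 Pa.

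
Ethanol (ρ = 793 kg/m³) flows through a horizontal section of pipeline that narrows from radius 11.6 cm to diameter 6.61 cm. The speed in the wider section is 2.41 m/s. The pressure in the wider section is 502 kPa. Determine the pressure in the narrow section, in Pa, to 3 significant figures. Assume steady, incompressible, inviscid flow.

The volume flow rate is constant, so v₂ = (A₁/A₂)v₁ = (423/34.3)·2.41 = 29.7 m/s.
Along the horizontal streamline, P + ½ρv² is constant.
P₂ = P₁ − ½ρ(v₂² − v₁²) = 502000 − ½·793·(29.7² − 2.41²) = 502000 − 347000 = 155000 Pa.

P₂ ≈ 155000 Pa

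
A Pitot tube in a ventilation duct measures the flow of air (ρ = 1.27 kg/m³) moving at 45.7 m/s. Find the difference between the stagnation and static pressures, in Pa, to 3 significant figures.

Bernoulli between the free stream and the stagnation point: ½ρv² = P_stag − P_static.
ΔP = ½·1.27·45.7² = 1330 Pa.

ΔP ≈ 1330 Pa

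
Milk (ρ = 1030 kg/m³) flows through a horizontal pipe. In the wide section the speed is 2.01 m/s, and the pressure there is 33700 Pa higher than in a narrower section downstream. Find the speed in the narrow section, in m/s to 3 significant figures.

v₂ ≈ 8.34 m/s

With h₁ = h₂, rearranging Bernoulli gives v₂ = √(v₁² + 2ΔP/ρ).
v₂ = √(2.01² + 2·33700/1030) = √(4.04 + 65.4) = 8.34 m/s.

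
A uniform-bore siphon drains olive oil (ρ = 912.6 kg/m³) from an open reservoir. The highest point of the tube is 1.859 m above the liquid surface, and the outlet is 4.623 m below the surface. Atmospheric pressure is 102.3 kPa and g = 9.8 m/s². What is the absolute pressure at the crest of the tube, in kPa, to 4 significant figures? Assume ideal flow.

The outlet speed comes from Torricelli: v = √(2g·4.623) = 9.519 m/s.
Continuity keeps v the same throughout the tube; from surface to crest, P_atm + 0 = P_top + ½ρv² + ρg·h_top.
P_top = 102300 − ½·912.6·9.519² − 912.6·9.8·1.859 = 44330 Pa.

P_top = 44.33 kPa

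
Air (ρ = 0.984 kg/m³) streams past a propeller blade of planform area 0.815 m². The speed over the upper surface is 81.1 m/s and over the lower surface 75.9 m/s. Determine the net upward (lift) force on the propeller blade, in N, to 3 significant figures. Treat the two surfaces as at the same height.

The faster flow above has the lower pressure; Bernoulli (same height) gives ΔP = ½ρ(v_up² − v_low²).
ΔP = ½·0.984·(81.1² − 75.9²) = 402 Pa.
Lift = ΔP · A = 402 × 0.815 = 327 N.

F = 327 N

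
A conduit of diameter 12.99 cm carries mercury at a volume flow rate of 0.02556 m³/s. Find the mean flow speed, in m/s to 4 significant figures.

Q = 0.02556 m³/s = 0.02556 m³/s.
v = Q/A = 0.02556 / 0.01325 = 1.929 m/s.

1.929 m/s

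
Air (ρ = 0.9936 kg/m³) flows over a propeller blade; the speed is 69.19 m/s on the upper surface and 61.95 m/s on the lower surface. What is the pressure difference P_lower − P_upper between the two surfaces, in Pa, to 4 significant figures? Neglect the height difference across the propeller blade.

ΔP ≈ 471.7 Pa

With negligible Δh, P + ½ρv² is constant, so P_low − P_up = ½ρ(v_up² − v_low²).
ΔP = ½·0.9936·(69.19² − 61.95²) = 471.7 Pa.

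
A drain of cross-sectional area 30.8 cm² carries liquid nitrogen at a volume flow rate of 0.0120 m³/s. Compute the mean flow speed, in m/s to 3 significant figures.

v ≈ 3.90 m/s

Q = 0.0120 m³/s = 0.0120 m³/s.
v = Q/A = 0.0120 / 0.00308 = 3.90 m/s.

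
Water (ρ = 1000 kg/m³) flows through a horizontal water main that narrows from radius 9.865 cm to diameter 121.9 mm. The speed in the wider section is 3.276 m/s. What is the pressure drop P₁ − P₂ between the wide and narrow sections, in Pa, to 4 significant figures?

Mass conservation (A₁v₁ = A₂v₂) gives v₂ = 3.276 × 305.7/116.7 = 8.582 m/s.
Along the horizontal streamline, P + ½ρv² is constant.
P₁ − P₂ = ½·1000·(8.582² − 3.276²) = ½·1000·62.92 = 31460 Pa.

ΔP ≈ 31460 Pa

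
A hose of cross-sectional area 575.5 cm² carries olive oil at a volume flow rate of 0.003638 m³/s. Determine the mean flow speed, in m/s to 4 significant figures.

Q = 0.003638 m³/s = 0.003638 m³/s.
v = Q/A = 0.003638 / 0.05755 = 0.06321 m/s.

v = 0.06321 m/s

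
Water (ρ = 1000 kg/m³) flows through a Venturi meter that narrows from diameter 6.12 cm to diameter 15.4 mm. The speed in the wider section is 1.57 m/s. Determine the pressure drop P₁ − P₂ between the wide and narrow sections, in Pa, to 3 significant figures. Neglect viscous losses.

306000 Pa

Continuity gives A₁v₁ = A₂v₂, so v₂ = (29.4 cm²)/(1.86 cm²) × 1.57 m/s = 24.8 m/s.
Along the horizontal streamline, P + ½ρv² is constant.
P₁ − P₂ = ½·1000·(24.8² − 1.57²) = ½·1000·612 = 306000 Pa.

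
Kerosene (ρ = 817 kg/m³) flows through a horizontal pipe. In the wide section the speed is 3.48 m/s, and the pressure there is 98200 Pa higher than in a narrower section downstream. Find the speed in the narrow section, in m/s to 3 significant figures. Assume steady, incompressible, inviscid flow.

v₂ = 15.9 m/s

With h₁ = h₂, rearranging Bernoulli gives v₂ = √(v₁² + 2ΔP/ρ).
v₂ = √(3.48² + 2·98200/817) = √(12.1 + 240) = 15.9 m/s.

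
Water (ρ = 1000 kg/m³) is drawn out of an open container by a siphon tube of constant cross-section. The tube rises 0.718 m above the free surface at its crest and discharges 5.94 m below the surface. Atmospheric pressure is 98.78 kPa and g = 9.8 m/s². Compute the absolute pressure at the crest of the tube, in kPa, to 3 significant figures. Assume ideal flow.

P_top ≈ 33.5 kPa

Bernoulli surface→outlet gives ½v² = g·h_out, so v = √(2·9.8·5.94) = 10.8 m/s.
With constant cross-section the crest speed equals v; applying Bernoulli from the surface up to the crest, P_top = P_atm − ½ρv² − ρg·h_top.
P_top = 98780 − ½·1000·10.8² − 1000·9.8·0.718 = 33500 Pa.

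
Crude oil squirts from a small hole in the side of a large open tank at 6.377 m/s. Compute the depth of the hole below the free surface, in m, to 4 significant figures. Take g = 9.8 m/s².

h ≈ 2.075 m

Torricelli: v = √(2gh), so h = v²/(2g).
h = 6.377²/(2·9.8) = 40.67/19.60 = 2.075 m.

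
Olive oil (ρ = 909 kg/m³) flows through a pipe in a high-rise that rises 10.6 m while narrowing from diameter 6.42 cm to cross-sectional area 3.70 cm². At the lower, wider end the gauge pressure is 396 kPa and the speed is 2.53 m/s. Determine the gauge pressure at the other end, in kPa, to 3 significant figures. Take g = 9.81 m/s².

Mass conservation (A₁v₁ = A₂v₂) gives v₂ = 2.53 × 32.4/3.70 = 22.1 m/s.
Applying Bernoulli between the two ends and solving for P₂: P₂ = P₁ + ½ρ(v₁² − v₂²) − ρgΔh.
P₂ = 396000 + ½·909·(2.53² − 22.1²) − 909·9.81·(+10.6) = 396000 + (-220000) − (94500) = 81700 Pa.

P₂ ≈ 81.7 kPa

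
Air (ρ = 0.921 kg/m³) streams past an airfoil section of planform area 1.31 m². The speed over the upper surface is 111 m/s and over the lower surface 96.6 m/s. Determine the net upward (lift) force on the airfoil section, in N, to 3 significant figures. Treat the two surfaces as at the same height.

The faster flow above has the lower pressure; Bernoulli (same height) gives ΔP = ½ρ(v_up² − v_low²).
ΔP = ½·0.921·(111² − 96.6²) = 1380 Pa.
Lift = ΔP · A = 1380 × 1.31 = 1800 N.

F ≈ 1800 N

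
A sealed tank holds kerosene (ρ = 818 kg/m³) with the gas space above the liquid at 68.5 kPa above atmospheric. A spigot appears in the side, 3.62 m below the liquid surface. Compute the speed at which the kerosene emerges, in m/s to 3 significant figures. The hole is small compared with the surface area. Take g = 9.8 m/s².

v ≈ 15.4 m/s

Take point 1 at the surface (v₁ ≈ 0) and point 2 at the hole (at atmospheric pressure). Bernoulli: P₁ + ρg h = P_atm + ½ρv₂².
With P₁ − P_atm = 68500 Pa, v₂ = √(2gh + 2ΔP/ρ) = √(2·9.8·3.62 + 2·68500/818) = 15.4 m/s.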